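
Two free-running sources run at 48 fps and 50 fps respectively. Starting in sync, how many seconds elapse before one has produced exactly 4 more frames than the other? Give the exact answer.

2 seconds

The gap grows by |50 − 48| = 2 frames per second.
Time for a 4-frame gap: 4 ÷ (2) = 2 s.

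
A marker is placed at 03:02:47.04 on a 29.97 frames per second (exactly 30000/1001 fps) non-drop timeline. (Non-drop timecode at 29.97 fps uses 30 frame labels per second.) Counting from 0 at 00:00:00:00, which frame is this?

Total seconds to the label: (3 × 3600 + 2 × 60 + 47) = 10967.
Frame index = 10967 × 30 + 4 = 329014.

329014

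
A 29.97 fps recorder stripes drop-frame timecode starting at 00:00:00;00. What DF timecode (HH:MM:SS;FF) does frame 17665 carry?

Each 10-minute DF block holds 10 × 60 × 30 − 9 × 2 = 17982 frames. 17665 ÷ 17982 → 0 full blocks, remainder 17665.
Within the partial block the first minute is 1800 frames and each further minute 1798, so 9 further minute boundaries passed. Total skipped labels = 18 × 0 + 2 × 9 = 18.
Non-drop label index = 17665 + 18 = 17683; at 30 labels/s that is 00:09:49:13, i.e. DF 00:09:49;13.

00:09:49;13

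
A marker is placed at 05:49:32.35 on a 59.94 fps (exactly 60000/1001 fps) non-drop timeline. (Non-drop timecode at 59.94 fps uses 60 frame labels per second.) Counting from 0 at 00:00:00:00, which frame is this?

Total seconds to the label: (5 × 3600 + 49 × 60 + 32) = 20972.
Frame index = 20972 × 60 + 35 = 1258355.

1258355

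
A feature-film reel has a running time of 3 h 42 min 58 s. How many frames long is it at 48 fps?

642144 frames

3 h 42 min 58 s = 13378 s.
Frames = 13378 × 48 = 642144.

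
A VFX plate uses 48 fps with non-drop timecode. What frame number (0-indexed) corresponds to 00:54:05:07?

Total seconds to the label: (0 × 3600 + 54 × 60 + 5) = 3245.
Frame index = 3245 × 48 + 7 = 155767.

155767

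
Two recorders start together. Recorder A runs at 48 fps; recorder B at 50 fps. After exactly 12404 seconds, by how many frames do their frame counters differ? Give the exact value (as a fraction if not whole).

24808 frames

A emits 48 × 12404 = 595392 frames; B emits 50 × 12404 = 620200.
Difference = 24808 frames; B is ahead of A.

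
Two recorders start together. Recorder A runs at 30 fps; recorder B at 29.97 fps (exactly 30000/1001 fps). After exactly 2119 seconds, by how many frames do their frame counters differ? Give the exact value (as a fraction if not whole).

4890/77 frames

A emits 30 × 2119 = 63570 frames; B emits 30000/1001 × 2119 = 4890000/77.
Difference = 4890/77 frames (≈ 63.5065); B is behind A.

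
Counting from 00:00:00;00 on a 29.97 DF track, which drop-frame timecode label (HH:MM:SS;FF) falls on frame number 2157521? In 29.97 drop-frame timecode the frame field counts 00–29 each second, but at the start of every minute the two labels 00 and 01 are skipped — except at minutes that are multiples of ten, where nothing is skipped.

Each 10-minute DF block holds 10 × 60 × 30 − 9 × 2 = 17982 frames. 2157521 ÷ 17982 → 119 full blocks, remainder 17663.
Within the partial block the first minute is 1800 frames and each further minute 1798, so 9 further minute boundaries passed. Total skipped labels = 18 × 119 + 2 × 9 = 2160.
Non-drop label index = 2157521 + 2160 = 2159681; at 30 labels/s that is 19:59:49:11, i.e. DF 19:59:49;11.

19:59:49;11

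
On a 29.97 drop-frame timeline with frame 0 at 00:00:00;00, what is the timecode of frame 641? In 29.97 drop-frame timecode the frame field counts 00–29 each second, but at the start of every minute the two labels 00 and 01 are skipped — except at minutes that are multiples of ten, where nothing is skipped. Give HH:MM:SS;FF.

Each 10-minute DF block holds 10 × 60 × 30 − 9 × 2 = 17982 frames. 641 ÷ 17982 → 0 full blocks, remainder 641.
Within the partial block the first minute is 1800 frames and each further minute 1798, so 0 further minute boundaries passed. Total skipped labels = 18 × 0 + 2 × 0 = 0.
Non-drop label index = 641 + 0 = 641; at 30 labels/s that is 00:00:21:11, i.e. DF 00:00:21;11.

00:00:21;11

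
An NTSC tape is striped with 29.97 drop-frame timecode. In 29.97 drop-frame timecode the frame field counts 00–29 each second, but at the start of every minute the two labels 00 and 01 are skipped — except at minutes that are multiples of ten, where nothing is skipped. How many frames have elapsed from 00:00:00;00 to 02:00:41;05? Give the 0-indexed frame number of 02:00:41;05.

217019

Complete 10-minute blocks: 12, each 17982 frames → 215784.
Remaining 0 whole minutes in the current block: 0 frames.
Within the current minute: 41 × 30 + 5 = 1235. Total = 215784 + 0 + 1235 = 217019.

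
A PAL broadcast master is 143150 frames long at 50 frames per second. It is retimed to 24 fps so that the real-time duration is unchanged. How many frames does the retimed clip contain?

Target frames = source frames × (target rate / source rate) = 143150 × (24)/(50) = 143150 × 12/25 = 68712.

68712 frames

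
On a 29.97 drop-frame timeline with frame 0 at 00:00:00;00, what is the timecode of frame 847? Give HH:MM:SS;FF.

Each 10-minute DF block holds 10 × 60 × 30 − 9 × 2 = 17982 frames. 847 ÷ 17982 → 0 full blocks, remainder 847.
Within the partial block the first minute is 1800 frames and each further minute 1798, so 0 further minute boundaries passed. Total skipped labels = 18 × 0 + 2 × 0 = 0.
Non-drop label index = 847 + 0 = 847; at 30 labels/s that is 00:00:28:07, i.e. DF 00:00:28;07.

00:00:28;07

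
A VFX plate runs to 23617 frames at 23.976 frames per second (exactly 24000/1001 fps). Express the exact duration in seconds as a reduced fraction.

23640617/24000 seconds

Running time = 23617 ÷ (24000/1001) = 23617 × 1001/24000 = 23640617/24000 s.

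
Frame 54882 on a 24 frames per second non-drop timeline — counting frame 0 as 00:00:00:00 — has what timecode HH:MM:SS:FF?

00:38:06:18

54882 ÷ 24 = 2286 full seconds, remainder 18 frames.
2286 s = 0 h 38 min 6 s.
Timecode: 00:38:06:18.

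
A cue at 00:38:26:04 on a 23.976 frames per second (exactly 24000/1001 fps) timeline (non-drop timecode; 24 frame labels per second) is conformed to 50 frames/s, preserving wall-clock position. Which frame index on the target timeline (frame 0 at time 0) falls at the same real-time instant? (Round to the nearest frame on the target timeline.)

Source frame index: (0×3600 + 38×60 + 26) × 24 + 4 = 55348.
Real time: 55348 / (24000/1001) = 13850837/6000 s.
Target frame: (13850837/6000) × (50) = 13850837/120 ≈ 115423.642 → 115424.

frame 115424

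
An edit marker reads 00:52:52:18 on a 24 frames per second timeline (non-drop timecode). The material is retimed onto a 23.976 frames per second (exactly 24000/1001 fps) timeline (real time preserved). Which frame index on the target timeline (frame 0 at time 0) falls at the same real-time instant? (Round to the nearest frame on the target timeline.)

frame 76070

Source frame index: (0×3600 + 52×60 + 52) × 24 + 18 = 76146.
Real time: 76146 / (24) = 12691/4 s.
Target frame: (12691/4) × (24000/1001) = 10878000/143 ≈ 76069.930 → 76070.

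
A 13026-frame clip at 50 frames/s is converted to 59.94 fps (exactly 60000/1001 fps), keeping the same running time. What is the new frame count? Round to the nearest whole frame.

15616 frames

Frames at target rate = 13026 × (60000/1001) / (50) = 1202400/77 ≈ 15615.584.
Nearest whole frame: 15616.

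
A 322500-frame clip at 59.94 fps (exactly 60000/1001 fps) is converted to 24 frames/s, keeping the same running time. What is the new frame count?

Target frames = source frames × (target rate / source rate) = 322500 × (24)/(60000/1001) = 322500 × 1001/2500 = 129129.

129129 frames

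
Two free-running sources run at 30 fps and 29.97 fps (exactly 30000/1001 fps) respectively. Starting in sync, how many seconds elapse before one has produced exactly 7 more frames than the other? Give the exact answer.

7007/30 seconds

The gap grows by |30000/1001 − 30| = 30/1001 frames per second.
Time for a 7-frame gap: 7 ÷ (30/1001) = 7007/30 s.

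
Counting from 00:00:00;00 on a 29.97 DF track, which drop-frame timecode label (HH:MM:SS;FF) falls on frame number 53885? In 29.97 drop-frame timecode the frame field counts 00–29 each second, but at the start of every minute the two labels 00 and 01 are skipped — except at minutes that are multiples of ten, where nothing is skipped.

00:29:57;29

Ten DF minutes hold 17982 frames, so frame 53885 lies in block 2 (frames 35964–53945) with 17921 frames into that block.
The block's first minute is 1800 frames and the rest 1798 each; 17921 frames reaches minute 9, so 2 × 18 + 9 × 2 = 54 labels have been skipped so far.
Adding those back, label number 53885 + 54 = 53939 at 30 labels/s is 1797 s + 29 f = 0 h 29 min 57 s frame 29, i.e. 00:29:57;29.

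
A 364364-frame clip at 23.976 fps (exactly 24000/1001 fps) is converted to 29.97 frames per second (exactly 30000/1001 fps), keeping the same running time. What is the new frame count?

Target frames = source frames × (target rate / source rate) = 364364 × (30000/1001)/(24000/1001) = 364364 × 5/4 = 455455.

455455 frames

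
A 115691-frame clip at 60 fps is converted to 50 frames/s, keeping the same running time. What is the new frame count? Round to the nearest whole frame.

Frames at target rate = 115691 × (50) / (60) = 578455/6 ≈ 96409.167.
Nearest whole frame: 96409.

96409 frames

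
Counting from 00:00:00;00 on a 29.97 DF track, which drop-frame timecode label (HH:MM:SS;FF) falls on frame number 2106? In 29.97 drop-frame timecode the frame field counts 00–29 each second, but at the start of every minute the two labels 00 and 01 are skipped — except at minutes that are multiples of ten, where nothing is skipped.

00:01:10;08

Ten DF minutes hold 17982 frames, so frame 2106 lies in block 0 (frames 0–17981) with 2106 frames into that block.
The block's first minute is 1800 frames and the rest 1798 each; 2106 frames reaches minute 1, so 0 × 18 + 1 × 2 = 2 labels have been skipped so far.
Adding those back, label number 2106 + 2 = 2108 at 30 labels/s is 70 s + 8 f = 0 h 1 min 10 s frame 8, i.e. 00:01:10;08.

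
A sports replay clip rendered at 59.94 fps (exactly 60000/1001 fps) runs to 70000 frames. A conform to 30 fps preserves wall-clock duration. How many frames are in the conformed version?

Target frames = source frames × (target rate / source rate) = 70000 × (30)/(60000/1001) = 70000 × 1001/2000 = 35035.

35035 frames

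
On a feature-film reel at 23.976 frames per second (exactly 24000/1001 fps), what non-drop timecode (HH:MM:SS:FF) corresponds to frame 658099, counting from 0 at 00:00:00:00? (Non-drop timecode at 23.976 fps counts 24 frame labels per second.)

658099 ÷ 24 = 27420 full seconds, remainder 19 frames.
27420 s = 7 h 37 min 0 s.
Timecode: 07:37:00:19.

07:37:00:19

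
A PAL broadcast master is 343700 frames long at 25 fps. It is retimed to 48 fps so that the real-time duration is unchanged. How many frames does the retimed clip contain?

659904 frames

Target frames = source frames × (target rate / source rate) = 343700 × (48)/(25) = 343700 × 48/25 = 659904.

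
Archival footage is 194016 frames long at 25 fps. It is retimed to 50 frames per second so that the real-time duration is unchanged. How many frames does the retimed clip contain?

388032 frames

Target frames = source frames × (target rate / source rate) = 194016 × (50)/(25) = 194016 × 2 = 388032.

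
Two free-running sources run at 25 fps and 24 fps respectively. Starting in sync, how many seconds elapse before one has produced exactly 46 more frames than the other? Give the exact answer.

46 seconds

The gap grows by |24 − 25| = 1 frame per second.
Time for a 46-frame gap: 46 ÷ (1) = 46 s.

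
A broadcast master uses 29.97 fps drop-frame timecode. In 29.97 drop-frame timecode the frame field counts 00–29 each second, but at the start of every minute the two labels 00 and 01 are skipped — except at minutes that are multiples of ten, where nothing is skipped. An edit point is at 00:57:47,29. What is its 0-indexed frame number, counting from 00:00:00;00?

As if non-drop at 30 labels/s: (0 × 3600 + 57 × 60 + 47) × 30 + 29 = 104039.
Minute boundaries passed: 57; those not divisible by 10: 57 − 5 = 52; dropped labels = 2 × 52 = 104.
Actual frame index = 104039 − 104 = 103935.

103935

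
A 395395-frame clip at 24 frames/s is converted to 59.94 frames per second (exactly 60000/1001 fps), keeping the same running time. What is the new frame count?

987500 frames

Target frames = source frames × (target rate / source rate) = 395395 × (60000/1001)/(24) = 395395 × 2500/1001 = 987500.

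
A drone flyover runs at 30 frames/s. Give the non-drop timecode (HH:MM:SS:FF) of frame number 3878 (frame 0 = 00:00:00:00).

3878 ÷ 30 = 129 full seconds, remainder 8 frames.
129 s = 0 h 2 min 9 s.
Timecode: 00:02:09:08.

00:02:09:08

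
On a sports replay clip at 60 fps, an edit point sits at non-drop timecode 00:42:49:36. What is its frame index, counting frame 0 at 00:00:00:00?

Total seconds to the label: (0 × 3600 + 42 × 60 + 49) = 2569.
Frame index = 2569 × 60 + 36 = 154176.

154176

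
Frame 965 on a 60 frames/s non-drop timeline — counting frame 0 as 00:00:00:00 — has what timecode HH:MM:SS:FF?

965 ÷ 60 = 16 full seconds, remainder 5 frames.
16 s = 0 h 0 min 16 s.
Timecode: 00:00:16:05.

00:00:16:05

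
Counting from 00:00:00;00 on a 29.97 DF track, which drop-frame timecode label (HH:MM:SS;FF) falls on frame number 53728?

00:29:52;22

Ten DF minutes hold 17982 frames, so frame 53728 lies in block 2 (frames 35964–53945) with 17764 frames into that block.
The block's first minute is 1800 frames and the rest 1798 each; 17764 frames reaches minute 9, so 2 × 18 + 9 × 2 = 54 labels have been skipped so far.
Adding those back, label number 53728 + 54 = 53782 at 30 labels/s is 1792 s + 22 f = 0 h 29 min 52 s frame 22, i.e. 00:29:52;22.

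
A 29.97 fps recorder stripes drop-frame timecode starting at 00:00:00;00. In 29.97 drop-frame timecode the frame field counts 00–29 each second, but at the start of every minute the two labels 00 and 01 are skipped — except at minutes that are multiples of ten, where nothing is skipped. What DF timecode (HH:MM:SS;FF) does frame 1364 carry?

00:00:45;14

Each 10-minute DF block holds 10 × 60 × 30 − 9 × 2 = 17982 frames. 1364 ÷ 17982 → 0 full blocks, remainder 1364.
Within the partial block the first minute is 1800 frames and each further minute 1798, so 0 further minute boundaries passed. Total skipped labels = 18 × 0 + 2 × 0 = 0.
Non-drop label index = 1364 + 0 = 1364; at 30 labels/s that is 00:00:45:14, i.e. DF 00:00:45;14.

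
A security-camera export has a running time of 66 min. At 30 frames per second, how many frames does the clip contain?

118800 frames

66 min = 3960 s.
Frames = 3960 × 30 = 118800.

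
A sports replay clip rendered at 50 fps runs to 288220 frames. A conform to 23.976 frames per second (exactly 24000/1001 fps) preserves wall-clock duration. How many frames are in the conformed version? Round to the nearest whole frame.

Frames at target rate = 288220 × (24000/1001) / (50) = 138345600/1001 ≈ 138207.393.
Nearest whole frame: 138207.

138207 frames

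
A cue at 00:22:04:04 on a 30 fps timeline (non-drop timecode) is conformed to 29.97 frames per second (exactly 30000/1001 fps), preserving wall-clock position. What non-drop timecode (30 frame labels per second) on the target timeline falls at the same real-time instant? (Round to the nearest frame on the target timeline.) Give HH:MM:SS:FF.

Source frame index: (0×3600 + 22×60 + 4) × 30 + 4 = 39724.
Real time: 39724 / (30) = 19862/15 s.
Target frame: (19862/15) × (30000/1001) = 39724000/1001 ≈ 39684.316 → 39684.
At 30 labels/s: frame 39684 → 00:22:02:24.

00:22:02:24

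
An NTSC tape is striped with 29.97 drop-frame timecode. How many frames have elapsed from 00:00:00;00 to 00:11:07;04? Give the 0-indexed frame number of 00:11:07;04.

As if non-drop at 30 labels/s: (0 × 3600 + 11 × 60 + 7) × 30 + 4 = 20014.
Minute boundaries passed: 11; those not divisible by 10: 11 − 1 = 10; dropped labels = 2 × 10 = 20.
Actual frame index = 20014 − 20 = 19994.

19994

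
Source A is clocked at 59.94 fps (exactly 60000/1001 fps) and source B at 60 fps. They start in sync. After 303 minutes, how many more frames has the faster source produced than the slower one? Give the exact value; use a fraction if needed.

303 min = 18180 s.
A emits 60000/1001 × 18180 = 1090800000/1001 frames; B emits 60 × 18180 = 1090800.
Difference = 1090800/1001 frames (≈ 1089.7103); B is ahead of A.

1090800/1001 frames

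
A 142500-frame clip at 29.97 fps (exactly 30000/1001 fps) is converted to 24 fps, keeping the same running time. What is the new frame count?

114114 frames

Target frames = source frames × (target rate / source rate) = 142500 × (24)/(30000/1001) = 142500 × 1001/1250 = 114114.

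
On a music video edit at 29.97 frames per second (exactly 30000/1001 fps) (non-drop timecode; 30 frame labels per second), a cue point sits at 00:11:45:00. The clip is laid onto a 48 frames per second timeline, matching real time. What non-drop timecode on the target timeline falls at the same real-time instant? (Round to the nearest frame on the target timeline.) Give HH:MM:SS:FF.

Source frame index: (0×3600 + 11×60 + 45) × 30 + 0 = 21150.
Real time: 21150 / (30000/1001) = 141141/200 s.
Target frame: (141141/200) × (48) = 846846/25 ≈ 33873.840 → 33874.
At 48 labels/s: frame 33874 → 00:11:45:34.

00:11:45:34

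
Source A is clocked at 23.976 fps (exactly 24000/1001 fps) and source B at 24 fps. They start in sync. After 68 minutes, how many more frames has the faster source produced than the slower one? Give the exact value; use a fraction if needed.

97920/1001 frames

68 min = 4080 s.
A emits 24000/1001 × 4080 = 97920000/1001 frames; B emits 24 × 4080 = 97920.
Difference = 97920/1001 frames (≈ 97.8222); B is ahead of A.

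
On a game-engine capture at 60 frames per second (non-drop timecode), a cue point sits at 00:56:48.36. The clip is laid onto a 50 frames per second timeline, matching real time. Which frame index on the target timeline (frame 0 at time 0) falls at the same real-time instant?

Source frame index: (0×3600 + 56×60 + 48) × 60 + 36 = 204516.
Real time: 204516 / (60) = 17043/5 s.
Target frame: (17043/5) × (50) = 170430.

frame 170430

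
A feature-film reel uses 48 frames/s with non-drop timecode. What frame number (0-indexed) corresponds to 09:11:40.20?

frame 1588820

Total seconds to the label: (9 × 3600 + 11 × 60 + 40) = 33100.
Frame index = 33100 × 48 + 20 = 1588820.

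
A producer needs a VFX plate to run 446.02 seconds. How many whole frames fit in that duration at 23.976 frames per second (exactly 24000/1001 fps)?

Frames = 446.02 × 24000/1001 = 10704480/1001 ≈ 10693.7862.
Complete frames: 10693.

10693 frames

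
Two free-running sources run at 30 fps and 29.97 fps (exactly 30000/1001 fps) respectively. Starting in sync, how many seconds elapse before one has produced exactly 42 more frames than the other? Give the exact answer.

The gap grows by |30000/1001 − 30| = 30/1001 frames per second.
Time for a 42-frame gap: 42 ÷ (30/1001) = 1401.4 s.

1401.4 seconds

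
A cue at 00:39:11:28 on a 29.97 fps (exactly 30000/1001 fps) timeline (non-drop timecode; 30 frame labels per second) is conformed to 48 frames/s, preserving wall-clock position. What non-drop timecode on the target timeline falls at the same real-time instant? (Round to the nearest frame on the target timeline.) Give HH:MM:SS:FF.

Source frame index: (0×3600 + 39×60 + 11) × 30 + 28 = 70558.
Real time: 70558 / (30000/1001) = 35314279/15000 s.
Target frame: (35314279/15000) × (48) = 70628558/625 ≈ 113005.693 → 113006.
At 48 labels/s: frame 113006 → 00:39:14:14.

00:39:14:14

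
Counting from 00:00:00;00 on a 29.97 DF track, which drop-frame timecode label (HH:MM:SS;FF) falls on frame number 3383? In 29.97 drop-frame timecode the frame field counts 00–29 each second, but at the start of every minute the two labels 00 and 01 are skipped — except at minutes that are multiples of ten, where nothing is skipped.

Ten DF minutes hold 17982 frames, so frame 3383 lies in block 0 (frames 0–17981) with 3383 frames into that block.
The block's first minute is 1800 frames and the rest 1798 each; 3383 frames reaches minute 1, so 0 × 18 + 1 × 2 = 2 labels have been skipped so far.
Adding those back, label number 3383 + 2 = 3385 at 30 labels/s is 112 s + 25 f = 0 h 1 min 52 s frame 25, i.e. 00:01:52;25.

00:01:52;25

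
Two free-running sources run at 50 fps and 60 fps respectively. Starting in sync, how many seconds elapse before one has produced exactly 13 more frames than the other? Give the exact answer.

The gap grows by |60 − 50| = 10 frames per second.
Time for a 13-frame gap: 13 ÷ (10) = 1.3 s.

1.3 seconds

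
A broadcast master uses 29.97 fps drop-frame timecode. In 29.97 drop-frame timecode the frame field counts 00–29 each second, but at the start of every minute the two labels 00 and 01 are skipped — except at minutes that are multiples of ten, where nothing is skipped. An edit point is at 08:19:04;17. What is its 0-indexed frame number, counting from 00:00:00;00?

897437

As if non-drop at 30 labels/s: (8 × 3600 + 19 × 60 + 4) × 30 + 17 = 898337.
Minute boundaries passed: 499; those not divisible by 10: 499 − 49 = 450; dropped labels = 2 × 450 = 900.
Actual frame index = 898337 − 900 = 897437.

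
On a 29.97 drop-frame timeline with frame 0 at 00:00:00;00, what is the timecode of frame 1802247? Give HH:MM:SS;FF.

Each 10-minute DF block holds 10 × 60 × 30 − 9 × 2 = 17982 frames. 1802247 ÷ 17982 → 100 full blocks, remainder 4047.
Within the partial block the first minute is 1800 frames and each further minute 1798, so 2 further minute boundaries passed. Total skipped labels = 18 × 100 + 2 × 2 = 1804.
Non-drop label index = 1802247 + 1804 = 1804051; at 30 labels/s that is 16:42:15:01, i.e. DF 16:42:15;01.

16:42:15;01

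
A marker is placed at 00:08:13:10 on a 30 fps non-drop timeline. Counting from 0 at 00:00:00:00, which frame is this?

Total seconds to the label: (0 × 3600 + 8 × 60 + 13) = 493.
Frame index = 493 × 30 + 10 = 14800.

14800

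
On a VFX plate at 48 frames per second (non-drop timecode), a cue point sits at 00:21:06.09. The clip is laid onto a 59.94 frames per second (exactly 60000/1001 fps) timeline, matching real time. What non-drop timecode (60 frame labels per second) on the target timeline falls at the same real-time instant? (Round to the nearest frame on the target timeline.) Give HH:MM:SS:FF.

00:21:04:55

Source frame index: (0×3600 + 21×60 + 6) × 48 + 9 = 60777.
Real time: 60777 / (48) = 20259/16 s.
Target frame: (20259/16) × (60000/1001) = 75971250/1001 ≈ 75895.355 → 75895.
At 60 labels/s: frame 75895 → 00:21:04:55.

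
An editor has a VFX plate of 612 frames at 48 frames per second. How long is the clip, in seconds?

12.75 seconds

Running time = 612 / (48) = 12.75 s.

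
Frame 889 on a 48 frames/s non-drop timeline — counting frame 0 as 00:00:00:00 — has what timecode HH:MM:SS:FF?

00:00:18:25

889 ÷ 48 = 18 full seconds, remainder 25 frames.
18 s = 0 h 0 min 18 s.
Timecode: 00:00:18:25.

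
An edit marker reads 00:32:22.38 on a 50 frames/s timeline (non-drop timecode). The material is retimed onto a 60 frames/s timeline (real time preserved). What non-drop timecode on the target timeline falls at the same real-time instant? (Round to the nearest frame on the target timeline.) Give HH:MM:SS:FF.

Source frame index: (0×3600 + 32×60 + 22) × 50 + 38 = 97138.
Real time: 97138 / (50) = 48569/25 s.
Target frame: (48569/25) × (60) = 582828/5 ≈ 116565.600 → 116566.
At 60 labels/s: frame 116566 → 00:32:22:46.

00:32:22:46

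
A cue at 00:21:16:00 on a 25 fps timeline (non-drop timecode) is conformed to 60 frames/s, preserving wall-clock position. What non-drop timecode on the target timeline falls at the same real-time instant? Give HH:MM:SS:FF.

00:21:16:00

Source frame index: (0×3600 + 21×60 + 16) × 25 + 0 = 31900.
Real time: 31900 / (25) = 1276 s.
Target frame: (1276) × (60) = 76560.
At 60 labels/s: frame 76560 → 00:21:16:00.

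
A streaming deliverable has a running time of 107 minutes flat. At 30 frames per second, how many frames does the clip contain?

107 min = 6420 s.
Frames = 6420 × 30 = 192600.

192600 frames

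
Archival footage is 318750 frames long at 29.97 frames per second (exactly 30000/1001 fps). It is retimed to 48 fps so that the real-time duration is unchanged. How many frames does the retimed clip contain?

510510 frames

Target frames = source frames × (target rate / source rate) = 318750 × (48)/(30000/1001) = 318750 × 1001/625 = 510510.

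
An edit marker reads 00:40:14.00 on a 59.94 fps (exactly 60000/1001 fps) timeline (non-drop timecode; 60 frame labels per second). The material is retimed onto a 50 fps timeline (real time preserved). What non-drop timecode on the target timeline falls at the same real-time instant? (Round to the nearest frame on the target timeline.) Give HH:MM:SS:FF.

Source frame index: (0×3600 + 40×60 + 14) × 60 + 0 = 144840.
Real time: 144840 / (60000/1001) = 1208207/500 s.
Target frame: (1208207/500) × (50) = 1208207/10 ≈ 120820.700 → 120821.
At 50 labels/s: frame 120821 → 00:40:16:21.

00:40:16:21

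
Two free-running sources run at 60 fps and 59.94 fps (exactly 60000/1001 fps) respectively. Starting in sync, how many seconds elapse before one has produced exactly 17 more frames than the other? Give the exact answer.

The gap grows by |60000/1001 − 60| = 60/1001 frames per second.
Time for a 17-frame gap: 17 ÷ (60/1001) = 17017/60 s.

17017/60 seconds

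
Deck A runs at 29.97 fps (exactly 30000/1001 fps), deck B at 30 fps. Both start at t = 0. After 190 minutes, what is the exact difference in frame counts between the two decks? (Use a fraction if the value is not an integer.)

190 min = 11400 s.
A emits 30000/1001 × 11400 = 342000000/1001 frames; B emits 30 × 11400 = 342000.
Difference = 342000/1001 frames (≈ 341.6583); B is ahead of A.

342000/1001 frames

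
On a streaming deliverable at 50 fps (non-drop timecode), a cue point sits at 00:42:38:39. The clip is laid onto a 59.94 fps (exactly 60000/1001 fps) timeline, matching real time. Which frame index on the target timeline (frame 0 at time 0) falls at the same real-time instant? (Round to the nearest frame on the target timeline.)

frame 153373

Source frame index: (0×3600 + 42×60 + 38) × 50 + 39 = 127939.
Real time: 127939 / (50) = 127939/50 s.
Target frame: (127939/50) × (60000/1001) = 21932400/143 ≈ 153373.427 → 153373.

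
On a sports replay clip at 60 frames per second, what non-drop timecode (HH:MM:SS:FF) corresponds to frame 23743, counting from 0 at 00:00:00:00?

00:06:35:43

23743 ÷ 60 = 395 full seconds, remainder 43 frames.
395 s = 0 h 6 min 35 s.
Timecode: 00:06:35:43.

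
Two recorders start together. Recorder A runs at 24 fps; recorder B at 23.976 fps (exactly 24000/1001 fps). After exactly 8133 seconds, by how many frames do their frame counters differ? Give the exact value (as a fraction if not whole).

195192/1001 frames

A emits 24 × 8133 = 195192 frames; B emits 24000/1001 × 8133 = 195192000/1001.
Difference = 195192/1001 frames (≈ 194.9970); B is behind A.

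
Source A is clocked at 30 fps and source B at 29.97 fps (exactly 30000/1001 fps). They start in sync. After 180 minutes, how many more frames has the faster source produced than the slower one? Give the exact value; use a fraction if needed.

324000/1001 frames

180 min = 10800 s.
A emits 30 × 10800 = 324000 frames; B emits 30000/1001 × 10800 = 324000000/1001.
Difference = 324000/1001 frames (≈ 323.6763); B is behind A.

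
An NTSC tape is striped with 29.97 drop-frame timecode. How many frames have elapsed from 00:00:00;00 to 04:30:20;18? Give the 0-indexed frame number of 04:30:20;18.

Complete 10-minute blocks: 27, each 17982 frames → 485514.
Remaining 0 whole minutes in the current block: 0 frames.
Within the current minute: 20 × 30 + 18 = 618. Total = 485514 + 0 + 618 = 486132.

486132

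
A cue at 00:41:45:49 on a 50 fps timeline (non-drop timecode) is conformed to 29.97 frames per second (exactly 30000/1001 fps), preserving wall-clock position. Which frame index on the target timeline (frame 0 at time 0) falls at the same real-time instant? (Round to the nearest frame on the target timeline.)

Source frame index: (0×3600 + 41×60 + 45) × 50 + 49 = 125299.
Real time: 125299 / (50) = 125299/50 s.
Target frame: (125299/50) × (30000/1001) = 75179400/1001 ≈ 75104.296 → 75104.

frame 75104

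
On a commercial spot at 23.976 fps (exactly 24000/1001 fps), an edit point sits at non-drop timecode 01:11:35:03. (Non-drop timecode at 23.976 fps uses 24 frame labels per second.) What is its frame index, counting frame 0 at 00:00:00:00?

Total seconds to the label: (1 × 3600 + 11 × 60 + 35) = 4295.
Frame index = 4295 × 24 + 3 = 103083.

103083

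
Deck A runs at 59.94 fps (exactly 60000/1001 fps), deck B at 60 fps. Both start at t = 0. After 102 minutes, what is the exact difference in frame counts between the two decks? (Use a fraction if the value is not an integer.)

367200/1001 frames

102 min = 6120 s.
A emits 60000/1001 × 6120 = 367200000/1001 frames; B emits 60 × 6120 = 367200.
Difference = 367200/1001 frames (≈ 366.8332); B is ahead of A.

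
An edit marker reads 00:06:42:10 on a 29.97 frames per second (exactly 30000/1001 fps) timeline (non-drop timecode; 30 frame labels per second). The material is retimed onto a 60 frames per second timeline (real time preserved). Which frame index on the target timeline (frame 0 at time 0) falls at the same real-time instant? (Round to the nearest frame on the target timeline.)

frame 24164

Source frame index: (0×3600 + 6×60 + 42) × 30 + 10 = 12070.
Real time: 12070 / (30000/1001) = 1208207/3000 s.
Target frame: (1208207/3000) × (60) = 1208207/50 ≈ 24164.140 → 24164.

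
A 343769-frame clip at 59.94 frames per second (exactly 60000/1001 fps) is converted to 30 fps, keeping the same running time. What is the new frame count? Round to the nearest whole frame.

172056 frames

Frames at target rate = 343769 × (30) / (60000/1001) = 344112769/2000 ≈ 172056.384.
Nearest whole frame: 172056.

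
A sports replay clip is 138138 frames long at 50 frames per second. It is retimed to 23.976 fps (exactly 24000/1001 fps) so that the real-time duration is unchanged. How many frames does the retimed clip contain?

Target frames = source frames × (target rate / source rate) = 138138 × (24000/1001)/(50) = 138138 × 480/1001 = 66240.

66240 frames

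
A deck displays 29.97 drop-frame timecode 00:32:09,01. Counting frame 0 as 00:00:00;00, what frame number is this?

57813

Complete 10-minute blocks: 3, each 17982 frames → 53946.
Remaining 2 whole minutes in the current block: 1800 + 1 × 1798 = 3598 frames.
Within the current minute: 9 × 30 + 1 − 2 = 269 (labels ;00/;01 skipped at this minute). Total = 53946 + 3598 + 269 = 57813.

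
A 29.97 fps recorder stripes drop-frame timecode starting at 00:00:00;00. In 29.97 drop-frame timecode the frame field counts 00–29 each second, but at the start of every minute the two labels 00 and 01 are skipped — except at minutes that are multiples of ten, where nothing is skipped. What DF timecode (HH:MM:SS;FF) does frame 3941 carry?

Ten DF minutes hold 17982 frames, so frame 3941 lies in block 0 (frames 0–17981) with 3941 frames into that block.
The block's first minute is 1800 frames and the rest 1798 each; 3941 frames reaches minute 2, so 0 × 18 + 2 × 2 = 4 labels have been skipped so far.
Adding those back, label number 3941 + 4 = 3945 at 30 labels/s is 131 s + 15 f = 0 h 2 min 11 s frame 15, i.e. 00:02:11;15.

00:02:11;15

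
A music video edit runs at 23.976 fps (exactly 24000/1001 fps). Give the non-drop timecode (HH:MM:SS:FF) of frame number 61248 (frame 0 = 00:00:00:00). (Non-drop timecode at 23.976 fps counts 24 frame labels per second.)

61248 ÷ 24 = 2552 full seconds, remainder 0 frames.
2552 s = 0 h 42 min 32 s.
Timecode: 00:42:32:00.

00:42:32:00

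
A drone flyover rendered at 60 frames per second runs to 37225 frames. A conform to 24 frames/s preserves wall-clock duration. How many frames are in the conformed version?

14890 frames

Target frames = source frames × (target rate / source rate) = 37225 × (24)/(60) = 37225 × 2/5 = 14890.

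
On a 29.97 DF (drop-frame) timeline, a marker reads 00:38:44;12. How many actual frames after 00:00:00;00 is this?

Complete 10-minute blocks: 3, each 17982 frames → 53946.
Remaining 8 whole minutes in the current block: 1800 + 7 × 1798 = 14386 frames.
Within the current minute: 44 × 30 + 12 − 2 = 1330 (labels ;00/;01 skipped at this minute). Total = 53946 + 14386 + 1330 = 69662.

69662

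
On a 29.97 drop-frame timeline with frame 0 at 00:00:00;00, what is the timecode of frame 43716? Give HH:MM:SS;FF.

00:24:18;20

Each 10-minute DF block holds 10 × 60 × 30 − 9 × 2 = 17982 frames. 43716 ÷ 17982 → 2 full blocks, remainder 7752.
Within the partial block the first minute is 1800 frames and each further minute 1798, so 4 further minute boundaries passed. Total skipped labels = 18 × 2 + 2 × 4 = 44.
Non-drop label index = 43716 + 44 = 43760; at 30 labels/s that is 00:24:18:20, i.e. DF 00:24:18;20.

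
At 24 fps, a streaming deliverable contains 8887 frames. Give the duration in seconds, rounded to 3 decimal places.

Running time = 8887 × 1/24 = 8887/24 s ≈ 370.292 s.

370.292 seconds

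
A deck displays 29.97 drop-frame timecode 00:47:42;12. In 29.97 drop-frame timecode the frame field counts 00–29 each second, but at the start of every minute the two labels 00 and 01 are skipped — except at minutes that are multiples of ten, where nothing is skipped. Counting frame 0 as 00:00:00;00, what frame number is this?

85786

As if non-drop at 30 labels/s: (0 × 3600 + 47 × 60 + 42) × 30 + 12 = 85872.
Minute boundaries passed: 47; those not divisible by 10: 47 − 4 = 43; dropped labels = 2 × 43 = 86.
Actual frame index = 85872 − 86 = 85786.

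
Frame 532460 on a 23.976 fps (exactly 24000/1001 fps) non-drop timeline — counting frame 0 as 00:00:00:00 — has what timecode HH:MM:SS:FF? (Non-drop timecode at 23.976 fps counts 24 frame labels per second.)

532460 ÷ 24 = 22185 full seconds, remainder 20 frames.
22185 s = 6 h 9 min 45 s.
Timecode: 06:09:45:20.

06:09:45:20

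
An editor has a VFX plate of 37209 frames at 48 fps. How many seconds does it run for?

775.1875 seconds

Running time = 37209 / (48) = 775.1875 s.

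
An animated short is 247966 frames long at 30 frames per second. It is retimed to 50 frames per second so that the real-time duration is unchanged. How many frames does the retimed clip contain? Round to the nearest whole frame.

413277 frames

Frames at target rate = 247966 × (50) / (30) = 1239830/3 ≈ 413276.667.
Nearest whole frame: 413277.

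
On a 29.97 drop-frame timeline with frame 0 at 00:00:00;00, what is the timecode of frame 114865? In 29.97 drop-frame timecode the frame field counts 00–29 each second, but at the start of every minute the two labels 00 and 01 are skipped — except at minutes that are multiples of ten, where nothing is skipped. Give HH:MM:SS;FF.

01:03:52;19

Ten DF minutes hold 17982 frames, so frame 114865 lies in block 6 (frames 107892–125873) with 6973 frames into that block.
The block's first minute is 1800 frames and the rest 1798 each; 6973 frames reaches minute 3, so 6 × 18 + 3 × 2 = 114 labels have been skipped so far.
Adding those back, label number 114865 + 114 = 114979 at 30 labels/s is 3832 s + 19 f = 1 h 3 min 52 s frame 19, i.e. 01:03:52;19.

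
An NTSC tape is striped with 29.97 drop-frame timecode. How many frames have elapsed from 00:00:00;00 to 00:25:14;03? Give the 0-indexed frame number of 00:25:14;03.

Complete 10-minute blocks: 2, each 17982 frames → 35964.
Remaining 5 whole minutes in the current block: 1800 + 4 × 1798 = 8992 frames.
Within the current minute: 14 × 30 + 3 − 2 = 421 (labels ;00/;01 skipped at this minute). Total = 35964 + 8992 + 421 = 45377.

45377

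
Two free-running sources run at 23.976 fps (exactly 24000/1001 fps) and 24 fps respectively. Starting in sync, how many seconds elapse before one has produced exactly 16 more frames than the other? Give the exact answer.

The gap grows by |24 − 24000/1001| = 24/1001 frames per second.
Time for a 16-frame gap: 16 ÷ (24/1001) = 2002/3 s.

2002/3 seconds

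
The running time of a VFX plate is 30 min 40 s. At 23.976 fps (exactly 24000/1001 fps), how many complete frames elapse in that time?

30 min 40 s = 1840 s.
Frames = 1840 × 24000/1001 = 44160000/1001 ≈ 44115.8841.
Complete frames: 44115.

44115 frames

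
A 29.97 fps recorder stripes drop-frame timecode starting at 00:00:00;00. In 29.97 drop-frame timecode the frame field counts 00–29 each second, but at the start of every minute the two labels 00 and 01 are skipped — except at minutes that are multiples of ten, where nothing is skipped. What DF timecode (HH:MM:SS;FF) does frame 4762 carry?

Ten DF minutes hold 17982 frames, so frame 4762 lies in block 0 (frames 0–17981) with 4762 frames into that block.
The block's first minute is 1800 frames and the rest 1798 each; 4762 frames reaches minute 2, so 0 × 18 + 2 × 2 = 4 labels have been skipped so far.
Adding those back, label number 4762 + 4 = 4766 at 30 labels/s is 158 s + 26 f = 0 h 2 min 38 s frame 26, i.e. 00:02:38;26.

00:02:38;26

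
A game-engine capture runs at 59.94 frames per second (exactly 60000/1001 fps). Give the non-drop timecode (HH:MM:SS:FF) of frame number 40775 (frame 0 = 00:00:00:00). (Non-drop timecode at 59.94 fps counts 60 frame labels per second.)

00:11:19:35

40775 ÷ 60 = 679 full seconds, remainder 35 frames.
679 s = 0 h 11 min 19 s.
Timecode: 00:11:19:35.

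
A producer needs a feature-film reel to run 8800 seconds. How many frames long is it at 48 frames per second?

422400 frames

Frames = 8800 × 48 = 422400.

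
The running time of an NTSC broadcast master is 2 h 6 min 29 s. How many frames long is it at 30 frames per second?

2 h 6 min 29 s = 7589 s.
Frames = 7589 × 30 = 227670.

227670 frames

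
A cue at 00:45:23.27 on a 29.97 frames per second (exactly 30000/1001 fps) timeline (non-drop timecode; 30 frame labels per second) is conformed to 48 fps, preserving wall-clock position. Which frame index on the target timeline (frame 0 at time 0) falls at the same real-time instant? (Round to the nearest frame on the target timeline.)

frame 130878

Source frame index: (0×3600 + 45×60 + 23) × 30 + 27 = 81717.
Real time: 81717 / (30000/1001) = 27266239/10000 s.
Target frame: (27266239/10000) × (48) = 81798717/625 ≈ 130877.947 → 130878.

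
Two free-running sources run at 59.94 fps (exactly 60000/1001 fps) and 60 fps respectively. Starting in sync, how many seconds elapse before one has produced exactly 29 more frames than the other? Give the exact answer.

The gap grows by |60 − 60000/1001| = 60/1001 frames per second.
Time for a 29-frame gap: 29 ÷ (60/1001) = 29029/60 s.

29029/60 seconds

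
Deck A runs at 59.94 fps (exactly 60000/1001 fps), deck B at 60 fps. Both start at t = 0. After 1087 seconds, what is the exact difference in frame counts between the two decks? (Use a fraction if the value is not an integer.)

65220/1001 frames

A emits 60000/1001 × 1087 = 65220000/1001 frames; B emits 60 × 1087 = 65220.
Difference = 65220/1001 frames (≈ 65.1548); B is ahead of A.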